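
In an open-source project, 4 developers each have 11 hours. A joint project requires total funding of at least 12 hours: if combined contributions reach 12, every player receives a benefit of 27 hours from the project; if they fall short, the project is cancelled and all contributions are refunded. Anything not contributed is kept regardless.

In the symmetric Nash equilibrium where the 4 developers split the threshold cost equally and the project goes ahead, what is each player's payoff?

Equal share of the threshold: 12/4 = 3.
At this profile no one gains by cutting their contribution: any cut drops the total below 12, the project is cancelled, contributions are refunded, and the deviator ends with 11, which is less than 11 − 3 + 27 = 35. Contributing more than 3 just wastes the excess. So contributing exactly 3 is a best response.
Each player's payoff: 11 − 3 + 27 = 35.

35 hours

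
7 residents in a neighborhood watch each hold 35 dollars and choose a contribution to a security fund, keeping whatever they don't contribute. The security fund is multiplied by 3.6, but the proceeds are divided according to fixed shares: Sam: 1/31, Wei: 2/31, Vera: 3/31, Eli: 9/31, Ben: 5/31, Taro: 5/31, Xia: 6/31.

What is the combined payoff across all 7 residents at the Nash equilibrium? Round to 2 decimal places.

336.00 dollars

A player with share s gets back 3.6·s per unit contributed, so full contribution is dominant for anyone with s > 1/3.6 = 0.2778 and zero contribution is dominant for anyone below.
Eli alone (share 9/31) is above the threshold, contributing 35; the remaining 6 contribute 0. Total contributed: 35.
The security fund pays out 3.6 × 35 = 126.00 in total (split across the unequal shares, but the aggregate is all that matters for the group sum).
The 6 free-riders keep 35 each, adding 210. Group total = 210 + 126.00 = 336.00.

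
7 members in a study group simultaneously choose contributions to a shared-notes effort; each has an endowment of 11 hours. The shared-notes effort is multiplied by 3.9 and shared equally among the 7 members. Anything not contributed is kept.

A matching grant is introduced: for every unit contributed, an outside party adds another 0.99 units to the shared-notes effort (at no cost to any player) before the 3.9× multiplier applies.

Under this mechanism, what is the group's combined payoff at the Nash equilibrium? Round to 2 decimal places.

597.60 hours

The effective private return per unit is now 3.9 × 1.99 / 7 = 1.1087 > 1, so every player's dominant strategy flips to full contribution.
So the Nash equilibrium is full contribution by all 7; the group earns 3.9 × 1.99 × 77 = 597.60.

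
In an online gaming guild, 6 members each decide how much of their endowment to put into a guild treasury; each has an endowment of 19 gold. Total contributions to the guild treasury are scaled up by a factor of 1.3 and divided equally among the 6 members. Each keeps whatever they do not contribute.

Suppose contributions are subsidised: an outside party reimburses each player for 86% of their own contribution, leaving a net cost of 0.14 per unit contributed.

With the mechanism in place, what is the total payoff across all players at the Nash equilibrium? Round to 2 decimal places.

Under the mechanism each unit contributed yields (1.3/6) / 0.14 = 1.5476 back to its contributor per unit of net cost, which exceeds 1, making full contribution the dominant choice for everyone.
At the Nash equilibrium everyone contributes 19. Group total payoff = 6 × (19 × 0.86 + 1.3 × 19) = 246.24.

246.24 gold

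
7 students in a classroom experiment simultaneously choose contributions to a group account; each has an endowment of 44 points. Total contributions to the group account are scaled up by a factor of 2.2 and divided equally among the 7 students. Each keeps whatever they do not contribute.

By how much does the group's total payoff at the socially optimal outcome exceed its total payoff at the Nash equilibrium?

Each contributed unit returns 2.2/7 = 0.3143 to its contributor — below 1 — so contributing 0 is dominant for every player. At the Nash equilibrium everyone keeps their 44, and the group total is 7 × 44 = 308.
Each contributed unit returns 2.200 to the group as a whole (0.3143 to each of 7 players), which exceeds 1, so the social optimum is full contribution: group total = 2.200 × 308 = 677.60.
Efficiency loss = 677.60 − 308 = 369.60.

369.60 points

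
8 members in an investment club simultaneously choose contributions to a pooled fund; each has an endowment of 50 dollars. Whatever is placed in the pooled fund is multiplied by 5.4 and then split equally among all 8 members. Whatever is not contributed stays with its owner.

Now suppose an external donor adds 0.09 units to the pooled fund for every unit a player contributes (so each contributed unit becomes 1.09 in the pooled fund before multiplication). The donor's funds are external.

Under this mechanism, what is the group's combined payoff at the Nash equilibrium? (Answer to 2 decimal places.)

Even with the mechanism, each unit contributed returns only 5.4 × 1.09 / 8 = 0.7358 per unit of net cost, so contributing nothing is still dominant.
Everyone keeps their endowment and the group total is 8 × 50 = 400.

400.00 dollars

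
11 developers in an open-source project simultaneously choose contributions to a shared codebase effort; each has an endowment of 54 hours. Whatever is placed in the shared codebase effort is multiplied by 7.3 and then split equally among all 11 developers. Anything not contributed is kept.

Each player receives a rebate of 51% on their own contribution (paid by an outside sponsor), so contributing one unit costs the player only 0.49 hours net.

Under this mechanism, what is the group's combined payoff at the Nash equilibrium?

Under the mechanism each unit contributed yields (7.3/11) / 0.49 = 1.3544 back to its contributor per unit of net cost, which exceeds 1, making full contribution the dominant choice for everyone.
At the Nash equilibrium everyone contributes 54. Group total payoff = 11 × (54 × 0.51 + 7.3 × 54) = 4639.14.

4639.14 hours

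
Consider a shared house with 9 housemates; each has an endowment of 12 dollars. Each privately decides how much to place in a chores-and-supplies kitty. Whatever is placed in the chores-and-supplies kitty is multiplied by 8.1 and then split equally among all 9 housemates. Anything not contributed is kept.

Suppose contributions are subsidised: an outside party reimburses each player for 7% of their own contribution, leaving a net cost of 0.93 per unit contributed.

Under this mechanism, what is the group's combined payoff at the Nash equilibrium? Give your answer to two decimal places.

With the mechanism, a contributed unit returns (8.1/9) / 0.93 = 0.9677 per unit of net cost — still below 1 — so contributing 0 remains dominant for every player.
At the Nash equilibrium no one contributes; group total payoff = 9 × 12 = 108.

108.00 dollars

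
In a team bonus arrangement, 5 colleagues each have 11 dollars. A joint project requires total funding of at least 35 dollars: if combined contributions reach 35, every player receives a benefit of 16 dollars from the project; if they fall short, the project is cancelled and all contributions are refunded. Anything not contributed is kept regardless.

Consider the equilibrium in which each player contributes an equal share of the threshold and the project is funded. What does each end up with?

Equal share of the threshold: 35/5 = 7.
At this profile no one gains by cutting their contribution: any cut drops the total below 35, the project is cancelled, contributions are refunded, and the deviator ends with 11, which is less than 11 − 7 + 16 = 20. Contributing more than 7 just wastes the excess. So contributing exactly 7 is a best response.
Each player's payoff: 11 − 7 + 16 = 20.

20 dollars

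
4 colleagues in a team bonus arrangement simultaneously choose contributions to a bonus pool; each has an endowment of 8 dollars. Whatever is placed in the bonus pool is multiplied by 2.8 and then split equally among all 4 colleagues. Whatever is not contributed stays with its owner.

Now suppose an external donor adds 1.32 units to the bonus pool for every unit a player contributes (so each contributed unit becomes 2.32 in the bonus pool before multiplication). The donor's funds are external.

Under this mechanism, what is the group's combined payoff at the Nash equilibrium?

207.87 dollars

The effective private return per unit is now 2.8 × 2.32 / 4 = 1.6240 > 1, so every player's dominant strategy flips to full contribution.
At the Nash equilibrium everyone contributes 8. Group total payoff = 2.8 × 2.32 × 32 = 207.87.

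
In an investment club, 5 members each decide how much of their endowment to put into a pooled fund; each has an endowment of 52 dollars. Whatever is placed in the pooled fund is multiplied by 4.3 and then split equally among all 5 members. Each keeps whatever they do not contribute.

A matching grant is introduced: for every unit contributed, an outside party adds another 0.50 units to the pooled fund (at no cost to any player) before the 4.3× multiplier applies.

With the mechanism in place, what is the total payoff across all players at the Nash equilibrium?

1677.00 dollars

Under the mechanism each unit contributed yields 4.3 × 1.50 / 5 = 1.2900 back to its contributor per unit of net cost, which exceeds 1, making full contribution the dominant choice for everyone.
At the Nash equilibrium everyone contributes 52. Group total payoff = 4.3 × 1.50 × 260 = 1677.00.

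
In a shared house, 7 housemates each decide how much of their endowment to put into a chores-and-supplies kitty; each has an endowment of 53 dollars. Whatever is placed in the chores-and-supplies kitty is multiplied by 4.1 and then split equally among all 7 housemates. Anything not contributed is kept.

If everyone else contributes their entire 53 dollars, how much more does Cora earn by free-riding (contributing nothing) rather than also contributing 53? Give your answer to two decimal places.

Switching from a contribution of 53 to 0 lets Cora keep an extra 53 dollars, but lowers the chores-and-supplies kitty by 53, which costs Cora their own share of that drop: 4.1/7 × 53 = 31.04.
Net gain = 53 − 31.04 = 21.96. The private return per contributed unit (0.5857) is below 1, so free-riding is indeed the best response regardless of what the others do.

21.96 dollars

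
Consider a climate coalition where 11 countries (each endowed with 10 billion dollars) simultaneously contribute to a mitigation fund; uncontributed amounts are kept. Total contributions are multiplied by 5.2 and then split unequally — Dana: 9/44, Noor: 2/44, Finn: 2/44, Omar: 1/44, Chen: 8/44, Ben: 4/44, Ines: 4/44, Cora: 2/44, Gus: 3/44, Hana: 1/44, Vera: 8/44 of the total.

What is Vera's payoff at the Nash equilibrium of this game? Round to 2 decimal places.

19.45 billion dollars

A player with share s gets back 5.2·s per unit contributed, so full contribution is dominant for anyone with s > 1/5.2 = 0.1923 and zero contribution is dominant for anyone below.
The only share above 0.1923 is Dana's 9/44, contributing 10; the remaining 10 contribute 0. Total contributed: 10.
Vera keeps 10 and receives 5.2 × 10 × 8/44 = 9.45 from the mitigation fund, for a payoff of 19.45.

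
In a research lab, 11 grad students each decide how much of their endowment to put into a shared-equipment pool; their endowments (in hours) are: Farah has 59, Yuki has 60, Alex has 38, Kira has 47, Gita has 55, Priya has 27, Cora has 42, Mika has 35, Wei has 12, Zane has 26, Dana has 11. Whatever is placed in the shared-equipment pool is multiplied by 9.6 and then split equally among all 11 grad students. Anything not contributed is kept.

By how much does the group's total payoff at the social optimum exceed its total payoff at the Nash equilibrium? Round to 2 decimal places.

The private return per contributed unit is 9.6/11 = 0.8727 < 1 for every player regardless of endowment, so the Nash equilibrium is zero contribution and the group total is Σ E_j = 59 + 60 + 38 + 47 + 55 + 27 + 42 + 35 + 12 + 26 + 11 = 412.
Each contributed unit returns 9.600 to the group, so the social optimum is full contribution by everyone: group total = 9.600 × 412 = 3955.20.
Efficiency loss = (9.600 − 1) × 412 = 3543.20.

3543.20 hours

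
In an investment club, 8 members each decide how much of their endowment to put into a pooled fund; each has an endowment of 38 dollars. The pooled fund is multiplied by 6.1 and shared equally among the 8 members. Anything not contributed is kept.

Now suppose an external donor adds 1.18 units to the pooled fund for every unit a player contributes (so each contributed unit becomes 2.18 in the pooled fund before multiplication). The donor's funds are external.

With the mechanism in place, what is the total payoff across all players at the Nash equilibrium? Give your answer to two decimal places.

The effective private return per unit is now 6.1 × 2.18 / 8 = 1.6623 > 1, so every player's dominant strategy flips to full contribution.
At the Nash equilibrium everyone contributes 38. Group total payoff = 6.1 × 2.18 × 304 = 4042.59.

4042.59 dollars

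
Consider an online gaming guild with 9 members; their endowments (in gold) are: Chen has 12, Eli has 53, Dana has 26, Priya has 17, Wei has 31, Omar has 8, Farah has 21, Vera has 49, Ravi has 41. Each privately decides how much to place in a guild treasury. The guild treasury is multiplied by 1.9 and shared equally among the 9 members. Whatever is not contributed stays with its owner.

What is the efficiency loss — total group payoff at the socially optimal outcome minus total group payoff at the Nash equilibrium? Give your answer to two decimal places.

232.20 gold

The private return per contributed unit is 1.9/9 = 0.2111 < 1 for every player regardless of endowment, so the Nash equilibrium is zero contribution and the group total is Σ E_j = 12 + 53 + 26 + 17 + 31 + 8 + 21 + 49 + 41 = 258.
Each contributed unit returns 1.900 to the group, so the social optimum is full contribution by everyone: group total = 1.900 × 258 = 490.20.
Efficiency loss = (1.900 − 1) × 258 = 232.20.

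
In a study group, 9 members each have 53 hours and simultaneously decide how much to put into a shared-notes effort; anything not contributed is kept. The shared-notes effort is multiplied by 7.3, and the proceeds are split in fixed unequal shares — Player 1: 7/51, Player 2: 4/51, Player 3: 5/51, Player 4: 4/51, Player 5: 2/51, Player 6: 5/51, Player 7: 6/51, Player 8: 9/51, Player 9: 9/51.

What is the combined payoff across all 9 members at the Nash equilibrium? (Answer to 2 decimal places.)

1478.70 hours

For player j, contributing a unit is worthwhile iff 7.3 × (j's share) ≥ 1, i.e. iff j's share is at least 0.1370.
Player 1, Player 8 and Player 9 are above the threshold, contributing 53 each; the remaining 6 contribute 0. Total contributed: 159.
The shared-notes effort pays out 7.3 × 159 = 1160.70 in total (split across the unequal shares, but the aggregate is all that matters for the group sum).
The 6 free-riders keep 53 each, adding 318. Group total = 318 + 1160.70 = 1478.70.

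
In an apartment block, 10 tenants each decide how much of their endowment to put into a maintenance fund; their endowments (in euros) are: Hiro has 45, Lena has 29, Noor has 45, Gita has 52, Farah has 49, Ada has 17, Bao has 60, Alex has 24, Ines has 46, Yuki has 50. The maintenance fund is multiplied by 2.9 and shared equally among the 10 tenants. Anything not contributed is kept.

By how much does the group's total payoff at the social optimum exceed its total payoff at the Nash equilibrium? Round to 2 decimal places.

The private return per contributed unit is 2.9/10 = 0.2900 < 1 for every player regardless of endowment, so the Nash equilibrium is zero contribution and the group total is Σ E_j = 45 + 29 + 45 + 52 + 49 + 17 + 60 + 24 + 46 + 50 = 417.
Each contributed unit returns 2.900 to the group, so the social optimum is full contribution by everyone: group total = 2.900 × 417 = 1209.30.
Efficiency loss = (2.900 − 1) × 417 = 792.30.

792.30 euros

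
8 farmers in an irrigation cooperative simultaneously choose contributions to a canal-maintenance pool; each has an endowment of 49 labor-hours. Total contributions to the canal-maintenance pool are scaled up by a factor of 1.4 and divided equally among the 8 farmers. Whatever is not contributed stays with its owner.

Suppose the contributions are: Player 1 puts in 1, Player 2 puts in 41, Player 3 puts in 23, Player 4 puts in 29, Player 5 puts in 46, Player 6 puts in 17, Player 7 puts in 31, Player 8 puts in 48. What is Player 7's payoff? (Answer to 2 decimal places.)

59.30 labor-hours

Total contributed: 1 + 41 + 23 + 29 + 46 + 17 + 31 + 48 = 236.
Each receives 1.4 × 236 / 8 = 41.30 from the canal-maintenance pool.
Player 7 keeps 49 − 31 = 18, so Player 7's payoff is 18 + 41.30 = 59.30.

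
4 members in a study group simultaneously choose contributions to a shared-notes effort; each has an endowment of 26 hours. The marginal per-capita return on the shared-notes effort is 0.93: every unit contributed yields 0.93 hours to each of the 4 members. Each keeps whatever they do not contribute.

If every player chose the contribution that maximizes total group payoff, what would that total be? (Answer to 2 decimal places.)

386.88 hours

Each contributed unit returns 3.720 to the group as a whole (0.93 to each of 4 players), which exceeds 1, so the social optimum is full contribution: group total = 3.720 × 104 = 386.88.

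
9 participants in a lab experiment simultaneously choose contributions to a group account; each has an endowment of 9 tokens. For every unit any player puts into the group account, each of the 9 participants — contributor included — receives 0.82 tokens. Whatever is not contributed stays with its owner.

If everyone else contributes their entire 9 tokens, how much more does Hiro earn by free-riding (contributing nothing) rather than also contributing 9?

Switching from a contribution of 9 to 0 lets Hiro keep an extra 9 tokens, but lowers the group account by 9, which costs Hiro their own share of that drop: 0.82 × 9 = 7.38.
Net gain = 9 − 7.38 = 1.62. The private return per contributed unit (0.82) is below 1, so free-riding is indeed the best response regardless of what the others do.

1.62 tokens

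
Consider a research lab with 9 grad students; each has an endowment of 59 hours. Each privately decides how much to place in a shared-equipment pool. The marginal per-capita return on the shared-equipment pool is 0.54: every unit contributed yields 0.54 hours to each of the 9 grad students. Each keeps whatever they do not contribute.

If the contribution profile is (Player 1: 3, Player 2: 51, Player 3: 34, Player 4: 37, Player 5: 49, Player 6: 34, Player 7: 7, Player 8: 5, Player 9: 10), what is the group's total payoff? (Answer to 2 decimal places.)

Total contributed: 3 + 51 + 34 + 37 + 49 + 34 + 7 + 5 + 10 = 230; total kept: 9 × 59 − 230 = 301.
The shared-equipment pool pays out 0.54 × 9 × 230 = 1117.80 in aggregate.
Group total = 301 + 1117.80 = 1418.80.

1418.80 hours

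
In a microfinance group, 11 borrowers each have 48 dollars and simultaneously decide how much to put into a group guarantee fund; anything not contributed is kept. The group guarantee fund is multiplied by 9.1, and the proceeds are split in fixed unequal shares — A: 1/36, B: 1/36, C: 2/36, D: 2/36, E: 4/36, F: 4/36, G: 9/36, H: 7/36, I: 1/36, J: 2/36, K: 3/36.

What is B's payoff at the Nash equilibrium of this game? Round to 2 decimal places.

For player j, contributing a unit is worthwhile iff 9.1 × (j's share) ≥ 1, i.e. iff j's share is at least 0.1099.
The shares above 0.1099 belong to E, F, G and H, contributing 48 each; the remaining 7 contribute 0. Total contributed: 192.
B keeps 48 and receives 9.1 × 192 × 1/36 = 48.53 from the group guarantee fund, for a payoff of 96.53.

96.53 dollars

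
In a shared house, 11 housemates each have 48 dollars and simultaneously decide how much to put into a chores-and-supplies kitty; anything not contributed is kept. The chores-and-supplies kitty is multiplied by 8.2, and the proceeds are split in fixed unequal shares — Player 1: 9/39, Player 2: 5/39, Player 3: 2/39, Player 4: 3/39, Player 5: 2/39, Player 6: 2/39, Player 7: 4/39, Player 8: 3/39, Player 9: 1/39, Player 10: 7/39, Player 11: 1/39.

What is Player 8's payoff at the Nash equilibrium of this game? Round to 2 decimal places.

A player with share s gets back 8.2·s per unit contributed, so full contribution is dominant for anyone with s > 1/8.2 = 0.1220 and zero contribution is dominant for anyone below.
The shares above 0.1220 belong to Player 1, Player 2 and Player 10, contributing 48 each; the remaining 8 contribute 0. Total contributed: 144.
Player 8 keeps 48 and receives 8.2 × 144 × 3/39 = 90.83 from the chores-and-supplies kitty, for a payoff of 138.83.

138.83 dollars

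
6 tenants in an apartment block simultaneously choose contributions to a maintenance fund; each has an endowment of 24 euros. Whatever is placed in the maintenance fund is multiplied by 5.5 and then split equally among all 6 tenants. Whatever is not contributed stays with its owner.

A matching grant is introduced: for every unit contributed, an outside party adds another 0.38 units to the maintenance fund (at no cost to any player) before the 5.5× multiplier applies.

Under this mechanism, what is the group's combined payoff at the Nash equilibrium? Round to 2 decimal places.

1092.96 euros

With the mechanism, a contributed unit returns 5.5 × 1.38 / 6 = 1.2650 per unit of net cost to the contributor — now above 1 — so contributing fully is weakly dominant for every player.
At the Nash equilibrium everyone contributes 24. Group total payoff = 5.5 × 1.38 × 144 = 1092.96.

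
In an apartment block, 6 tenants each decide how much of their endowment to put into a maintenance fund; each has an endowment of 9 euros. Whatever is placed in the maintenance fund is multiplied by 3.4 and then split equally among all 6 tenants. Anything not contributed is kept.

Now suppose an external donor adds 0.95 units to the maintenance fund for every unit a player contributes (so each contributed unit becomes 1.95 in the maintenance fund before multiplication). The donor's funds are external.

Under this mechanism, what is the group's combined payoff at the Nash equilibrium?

358.02 euros

The effective private return per unit is now 3.4 × 1.95 / 6 = 1.1050 > 1, so every player's dominant strategy flips to full contribution.
So the Nash equilibrium is full contribution by all 6; the group earns 3.4 × 1.95 × 54 = 358.02.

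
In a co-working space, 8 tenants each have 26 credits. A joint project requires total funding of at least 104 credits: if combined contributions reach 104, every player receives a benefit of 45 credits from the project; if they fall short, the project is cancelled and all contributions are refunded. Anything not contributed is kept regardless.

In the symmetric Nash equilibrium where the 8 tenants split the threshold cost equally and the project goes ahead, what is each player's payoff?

58 credits

Equal share of the threshold: 104/8 = 13.
At this profile no one gains by cutting their contribution: any cut drops the total below 104, the project is cancelled, contributions are refunded, and the deviator ends with 26, which is less than 26 − 13 + 45 = 58. Contributing more than 13 just wastes the excess. So contributing exactly 13 is a best response.
Each player's payoff: 26 − 13 + 45 = 58.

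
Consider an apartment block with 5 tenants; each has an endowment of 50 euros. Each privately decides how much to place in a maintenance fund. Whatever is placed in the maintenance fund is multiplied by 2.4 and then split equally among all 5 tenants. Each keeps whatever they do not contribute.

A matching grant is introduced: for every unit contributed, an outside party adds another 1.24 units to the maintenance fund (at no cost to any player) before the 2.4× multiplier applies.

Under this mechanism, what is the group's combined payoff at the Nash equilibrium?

1344.00 euros

The effective private return per unit is now 2.4 × 2.24 / 5 = 1.0752 > 1, so every player's dominant strategy flips to full contribution.
So the Nash equilibrium is full contribution by all 5; the group earns 2.4 × 2.24 × 250 = 1344.00.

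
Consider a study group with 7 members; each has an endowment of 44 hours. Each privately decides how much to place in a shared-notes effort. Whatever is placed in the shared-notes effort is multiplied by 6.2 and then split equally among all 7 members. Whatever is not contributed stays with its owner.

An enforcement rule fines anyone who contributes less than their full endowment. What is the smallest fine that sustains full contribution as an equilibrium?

5.03 hours

Given the others contribute fully, the best deviation is to contribute 0 (any partial contribution still incurs the fine and gives up units whose private return 0.8857 is below 1).
Deviating from 44 to 0 saves 44 hours but forfeits the deviator's share of the drop in the shared-notes effort: 6.2/7 × 44 = 38.97.
So the deviation gain is 44 − 38.97 = 5.03, and the fine must be at least 5.03 hours to wipe it out.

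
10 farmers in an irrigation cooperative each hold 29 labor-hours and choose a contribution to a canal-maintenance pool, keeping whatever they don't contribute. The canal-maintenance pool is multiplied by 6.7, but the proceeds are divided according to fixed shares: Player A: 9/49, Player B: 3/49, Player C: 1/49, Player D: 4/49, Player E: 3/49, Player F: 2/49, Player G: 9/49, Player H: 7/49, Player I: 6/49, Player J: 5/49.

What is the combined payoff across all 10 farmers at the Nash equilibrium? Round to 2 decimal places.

620.60 labor-hours

Each unit j contributes comes back to j as 6.7 × (j's share), so j prefers to contribute only if that share exceeds 1/6.7 = 0.1493; otherwise keeping the unit dominates.
Player A and Player G clear that bar, contributing 29 each; the remaining 8 contribute 0. Total contributed: 58.
The canal-maintenance pool pays out 6.7 × 58 = 388.60 in total (split across the unequal shares, but the aggregate is all that matters for the group sum).
The 8 free-riders keep 29 each, adding 232. Group total = 232 + 388.60 = 620.60.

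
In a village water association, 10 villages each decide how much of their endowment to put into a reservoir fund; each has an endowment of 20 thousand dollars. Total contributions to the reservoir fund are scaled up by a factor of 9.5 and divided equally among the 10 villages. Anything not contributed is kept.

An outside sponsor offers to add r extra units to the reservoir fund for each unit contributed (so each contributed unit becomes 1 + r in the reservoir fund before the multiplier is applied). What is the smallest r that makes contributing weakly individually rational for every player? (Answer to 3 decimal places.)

With matching at rate r, one contributed unit becomes (1 + r) in the reservoir fund and returns 9.5 × (1 + r) / 10 to the contributor.
Setting this equal to 1: 1 + r = 10/9.5 = 1.0526.
So the minimum matching rate is r = 1.0526 − 1 = 0.053.

0.053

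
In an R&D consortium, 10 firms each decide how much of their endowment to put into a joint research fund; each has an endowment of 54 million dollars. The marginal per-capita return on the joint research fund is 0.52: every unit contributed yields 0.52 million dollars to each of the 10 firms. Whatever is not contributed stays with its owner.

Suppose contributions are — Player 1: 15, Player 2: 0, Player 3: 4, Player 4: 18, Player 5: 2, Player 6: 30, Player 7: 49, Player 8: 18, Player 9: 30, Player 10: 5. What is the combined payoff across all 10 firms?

Total contributed: 15 + 0 + 4 + 18 + 2 + 30 + 49 + 18 + 30 + 5 = 171; total kept: 10 × 54 − 171 = 369.
The joint research fund pays out 0.52 × 10 × 171 = 889.20 in aggregate.
Group total = 369 + 889.20 = 1258.20.

1258.20 million dollars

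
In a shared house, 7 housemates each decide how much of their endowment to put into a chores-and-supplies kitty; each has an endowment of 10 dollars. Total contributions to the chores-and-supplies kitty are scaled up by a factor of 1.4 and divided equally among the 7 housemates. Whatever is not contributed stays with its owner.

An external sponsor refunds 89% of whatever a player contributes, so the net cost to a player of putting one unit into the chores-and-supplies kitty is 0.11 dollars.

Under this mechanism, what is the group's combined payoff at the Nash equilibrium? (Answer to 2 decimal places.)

The effective private return per unit is now (1.4/7) / 0.11 = 1.8182 > 1, so every player's dominant strategy flips to full contribution.
At the Nash equilibrium everyone contributes 10. Group total payoff = 7 × (10 × 0.89 + 1.4 × 10) = 160.30.

160.30 dollars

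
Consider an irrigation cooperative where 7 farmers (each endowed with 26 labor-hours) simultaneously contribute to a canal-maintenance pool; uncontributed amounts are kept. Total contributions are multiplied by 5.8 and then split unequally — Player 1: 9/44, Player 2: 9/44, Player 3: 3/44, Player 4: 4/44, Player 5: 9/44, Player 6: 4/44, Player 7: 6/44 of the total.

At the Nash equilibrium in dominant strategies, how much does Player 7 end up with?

87.69 labor-hours

A player with share s gets back 5.8·s per unit contributed, so full contribution is dominant for anyone with s > 1/5.8 = 0.1724 and zero contribution is dominant for anyone below.
Player 1, Player 2 and Player 5 clear that bar, contributing 26 each; the remaining 4 contribute 0. Total contributed: 78.
Player 7 keeps 26 and receives 5.8 × 78 × 6/44 = 61.69 from the canal-maintenance pool, for a payoff of 87.69.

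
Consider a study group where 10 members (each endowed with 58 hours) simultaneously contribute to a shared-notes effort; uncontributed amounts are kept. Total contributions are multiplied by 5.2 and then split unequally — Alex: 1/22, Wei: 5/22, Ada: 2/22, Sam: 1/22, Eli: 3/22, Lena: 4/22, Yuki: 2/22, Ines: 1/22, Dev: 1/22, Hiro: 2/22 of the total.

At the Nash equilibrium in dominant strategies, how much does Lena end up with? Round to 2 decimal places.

112.84 hours

For player j, contributing a unit is worthwhile iff 5.2 × (j's share) ≥ 1, i.e. iff j's share is at least 0.1923.
Only Wei (5/22) clears that bar, contributing 58; the remaining 9 contribute 0. Total contributed: 58.
Lena keeps 58 and receives 5.2 × 58 × 4/22 = 54.84 from the shared-notes effort, for a payoff of 112.84.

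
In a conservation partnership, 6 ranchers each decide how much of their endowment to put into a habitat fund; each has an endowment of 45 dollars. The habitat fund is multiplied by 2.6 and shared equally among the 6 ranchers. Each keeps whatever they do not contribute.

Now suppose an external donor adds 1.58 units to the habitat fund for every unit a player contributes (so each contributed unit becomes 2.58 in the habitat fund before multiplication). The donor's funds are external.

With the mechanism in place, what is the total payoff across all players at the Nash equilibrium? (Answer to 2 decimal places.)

1811.16 dollars

With the mechanism, a contributed unit returns 2.6 × 2.58 / 6 = 1.1180 per unit of net cost to the contributor — now above 1 — so contributing fully is weakly dominant for every player.
At the Nash equilibrium everyone contributes 45. Group total payoff = 2.6 × 2.58 × 270 = 1811.16.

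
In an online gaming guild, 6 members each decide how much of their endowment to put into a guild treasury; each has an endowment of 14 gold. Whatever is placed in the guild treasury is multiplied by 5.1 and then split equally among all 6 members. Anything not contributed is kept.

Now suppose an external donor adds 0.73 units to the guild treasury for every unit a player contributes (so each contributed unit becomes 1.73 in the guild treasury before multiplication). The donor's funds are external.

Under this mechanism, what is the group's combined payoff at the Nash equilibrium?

With the mechanism, a contributed unit returns 5.1 × 1.73 / 6 = 1.4705 per unit of net cost to the contributor — now above 1 — so contributing fully is weakly dominant for every player.
At the Nash equilibrium everyone contributes 14. Group total payoff = 5.1 × 1.73 × 84 = 741.13.

741.13 gold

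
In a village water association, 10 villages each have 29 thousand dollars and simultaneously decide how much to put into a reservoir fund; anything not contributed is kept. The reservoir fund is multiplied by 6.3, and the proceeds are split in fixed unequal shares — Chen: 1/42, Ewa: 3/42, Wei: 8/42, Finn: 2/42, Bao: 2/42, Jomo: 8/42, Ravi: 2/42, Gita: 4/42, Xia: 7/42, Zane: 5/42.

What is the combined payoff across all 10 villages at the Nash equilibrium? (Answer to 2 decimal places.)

Each unit j contributes comes back to j as 6.3 × (j's share), so j prefers to contribute only if that share exceeds 1/6.3 = 0.1587; otherwise keeping the unit dominates.
Wei, Jomo and Xia are above the threshold, contributing 29 each; the remaining 7 contribute 0. Total contributed: 87.
The reservoir fund pays out 6.3 × 87 = 548.10 in total (split across the unequal shares, but the aggregate is all that matters for the group sum).
The 7 free-riders keep 29 each, adding 203. Group total = 203 + 548.10 = 751.10.

751.10 thousand dollars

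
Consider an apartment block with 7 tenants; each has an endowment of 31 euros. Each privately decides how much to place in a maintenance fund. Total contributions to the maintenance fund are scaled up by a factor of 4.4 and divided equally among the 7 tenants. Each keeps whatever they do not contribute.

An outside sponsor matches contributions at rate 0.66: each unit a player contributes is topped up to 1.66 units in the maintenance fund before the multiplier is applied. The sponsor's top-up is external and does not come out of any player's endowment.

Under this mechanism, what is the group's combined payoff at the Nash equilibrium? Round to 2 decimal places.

1584.97 euros

Under the mechanism each unit contributed yields 4.4 × 1.66 / 7 = 1.0434 back to its contributor per unit of net cost, which exceeds 1, making full contribution the dominant choice for everyone.
At the Nash equilibrium everyone contributes 31. Group total payoff = 4.4 × 1.66 × 217 = 1584.97.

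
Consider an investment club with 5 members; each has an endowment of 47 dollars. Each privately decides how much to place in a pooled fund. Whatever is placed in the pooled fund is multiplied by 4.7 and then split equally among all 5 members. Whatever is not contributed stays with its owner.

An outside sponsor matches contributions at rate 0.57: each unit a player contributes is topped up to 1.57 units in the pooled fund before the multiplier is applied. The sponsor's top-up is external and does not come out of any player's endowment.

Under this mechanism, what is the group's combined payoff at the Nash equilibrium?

1734.07 dollars

With the mechanism, a contributed unit returns 4.7 × 1.57 / 5 = 1.4758 per unit of net cost to the contributor — now above 1 — so contributing fully is weakly dominant for every player.
At the Nash equilibrium everyone contributes 47. Group total payoff = 4.7 × 1.57 × 235 = 1734.07.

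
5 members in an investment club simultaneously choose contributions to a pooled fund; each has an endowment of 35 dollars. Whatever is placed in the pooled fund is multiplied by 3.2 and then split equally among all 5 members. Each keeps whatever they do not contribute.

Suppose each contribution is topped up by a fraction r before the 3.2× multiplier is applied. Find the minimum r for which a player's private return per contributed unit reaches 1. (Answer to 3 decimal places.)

0.563

With matching at rate r, one contributed unit becomes (1 + r) in the pooled fund and returns 3.2 × (1 + r) / 5 to the contributor.
Setting this equal to 1: 1 + r = 5/3.2 = 1.5625.
So the minimum matching rate is r = 1.5625 − 1 = 0.563.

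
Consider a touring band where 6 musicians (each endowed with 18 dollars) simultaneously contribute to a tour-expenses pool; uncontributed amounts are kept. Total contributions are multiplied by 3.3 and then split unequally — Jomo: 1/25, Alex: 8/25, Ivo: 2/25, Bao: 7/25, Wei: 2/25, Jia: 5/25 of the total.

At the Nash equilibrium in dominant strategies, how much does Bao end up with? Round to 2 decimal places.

34.63 dollars

Each unit j contributes comes back to j as 3.3 × (j's share), so j prefers to contribute only if that share exceeds 1/3.3 = 0.3030; otherwise keeping the unit dominates.
Only Alex (8/25) clears that bar, contributing 18; the remaining 5 contribute 0. Total contributed: 18.
Bao keeps 18 and receives 3.3 × 18 × 7/25 = 16.63 from the tour-expenses pool, for a payoff of 34.63.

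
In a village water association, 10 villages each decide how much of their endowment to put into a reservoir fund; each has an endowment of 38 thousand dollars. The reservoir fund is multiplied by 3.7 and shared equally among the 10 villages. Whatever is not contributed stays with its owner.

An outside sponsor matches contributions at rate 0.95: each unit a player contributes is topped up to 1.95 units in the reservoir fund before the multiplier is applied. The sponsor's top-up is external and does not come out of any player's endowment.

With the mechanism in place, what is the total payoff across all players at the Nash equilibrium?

Even with the mechanism, each unit contributed returns only 3.7 × 1.95 / 10 = 0.7215 per unit of net cost, so contributing nothing is still dominant.
Everyone keeps their endowment and the group total is 10 × 38 = 380.

380.00 thousand dollars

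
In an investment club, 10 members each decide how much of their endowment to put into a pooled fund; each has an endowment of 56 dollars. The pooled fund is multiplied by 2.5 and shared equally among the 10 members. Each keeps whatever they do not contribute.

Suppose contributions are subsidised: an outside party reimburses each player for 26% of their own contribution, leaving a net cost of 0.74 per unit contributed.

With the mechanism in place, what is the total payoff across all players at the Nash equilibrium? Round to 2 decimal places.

560.00 dollars

The effective private return is (2.5/10) / 0.74 = 0.3378, which is still under 1, so the mechanism doesn't change anyone's dominant strategy: zero contribution.
Everyone keeps their endowment and the group total is 10 × 56 = 560.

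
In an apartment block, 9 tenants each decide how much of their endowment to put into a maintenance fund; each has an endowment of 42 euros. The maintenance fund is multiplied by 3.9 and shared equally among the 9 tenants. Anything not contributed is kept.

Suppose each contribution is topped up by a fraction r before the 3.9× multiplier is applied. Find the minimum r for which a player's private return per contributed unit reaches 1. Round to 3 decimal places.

With matching at rate r, one contributed unit becomes (1 + r) in the maintenance fund and returns 3.9 × (1 + r) / 9 to the contributor.
Setting this equal to 1: 1 + r = 9/3.9 = 2.3077.
So the minimum matching rate is r = 2.3077 − 1 = 1.308.

1.308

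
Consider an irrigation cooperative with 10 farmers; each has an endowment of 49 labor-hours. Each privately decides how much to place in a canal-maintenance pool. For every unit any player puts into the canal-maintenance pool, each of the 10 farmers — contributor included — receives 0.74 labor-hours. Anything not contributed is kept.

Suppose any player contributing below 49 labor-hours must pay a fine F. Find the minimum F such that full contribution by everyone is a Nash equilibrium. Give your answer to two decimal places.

12.74 labor-hours

Given the others contribute fully, the best deviation is to contribute 0 (any partial contribution still incurs the fine and gives up units whose private return 0.74 is below 1).
Deviating from 49 to 0 saves 49 labor-hours but forfeits the deviator's share of the drop in the canal-maintenance pool: 0.74 × 49 = 36.26.
So the deviation gain is 49 − 36.26 = 12.74, and the fine must be at least 12.74 labor-hours to wipe it out.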